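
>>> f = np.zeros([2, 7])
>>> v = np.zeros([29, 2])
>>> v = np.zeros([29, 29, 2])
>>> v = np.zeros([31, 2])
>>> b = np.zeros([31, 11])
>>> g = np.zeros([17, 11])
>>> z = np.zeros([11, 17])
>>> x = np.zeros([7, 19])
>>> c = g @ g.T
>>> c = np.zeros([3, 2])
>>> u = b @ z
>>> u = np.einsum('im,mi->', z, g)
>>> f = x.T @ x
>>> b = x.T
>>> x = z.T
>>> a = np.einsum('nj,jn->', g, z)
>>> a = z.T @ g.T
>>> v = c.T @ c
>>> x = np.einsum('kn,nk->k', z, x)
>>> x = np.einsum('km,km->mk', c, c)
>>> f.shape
(19, 19)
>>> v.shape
(2, 2)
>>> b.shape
(19, 7)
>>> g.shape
(17, 11)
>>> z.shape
(11, 17)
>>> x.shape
(2, 3)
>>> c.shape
(3, 2)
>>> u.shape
()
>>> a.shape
(17, 17)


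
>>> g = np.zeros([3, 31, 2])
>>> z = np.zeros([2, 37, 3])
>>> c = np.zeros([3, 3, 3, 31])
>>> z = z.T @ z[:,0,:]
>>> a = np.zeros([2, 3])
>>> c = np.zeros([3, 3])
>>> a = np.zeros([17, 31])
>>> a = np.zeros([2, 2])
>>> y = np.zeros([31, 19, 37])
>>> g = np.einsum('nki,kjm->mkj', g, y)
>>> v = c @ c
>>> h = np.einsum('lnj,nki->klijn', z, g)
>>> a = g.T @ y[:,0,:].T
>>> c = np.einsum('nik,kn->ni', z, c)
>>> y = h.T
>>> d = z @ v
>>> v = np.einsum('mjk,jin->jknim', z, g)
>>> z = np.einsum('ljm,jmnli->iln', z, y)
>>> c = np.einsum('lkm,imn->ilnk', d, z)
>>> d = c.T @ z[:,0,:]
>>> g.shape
(37, 31, 19)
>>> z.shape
(31, 3, 19)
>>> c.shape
(31, 3, 19, 37)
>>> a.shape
(19, 31, 31)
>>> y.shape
(37, 3, 19, 3, 31)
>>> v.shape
(37, 3, 19, 31, 3)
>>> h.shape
(31, 3, 19, 3, 37)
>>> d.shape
(37, 19, 3, 19)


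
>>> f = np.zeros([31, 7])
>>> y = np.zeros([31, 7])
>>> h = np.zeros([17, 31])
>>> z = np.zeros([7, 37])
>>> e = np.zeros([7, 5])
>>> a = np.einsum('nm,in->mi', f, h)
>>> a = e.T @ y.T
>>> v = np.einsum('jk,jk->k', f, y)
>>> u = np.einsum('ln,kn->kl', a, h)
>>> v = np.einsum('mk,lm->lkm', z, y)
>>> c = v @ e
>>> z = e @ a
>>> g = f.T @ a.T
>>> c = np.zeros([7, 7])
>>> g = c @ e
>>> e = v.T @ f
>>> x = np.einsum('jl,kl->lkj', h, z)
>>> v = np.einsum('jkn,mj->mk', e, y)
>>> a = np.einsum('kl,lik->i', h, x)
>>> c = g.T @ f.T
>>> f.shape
(31, 7)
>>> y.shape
(31, 7)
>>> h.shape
(17, 31)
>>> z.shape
(7, 31)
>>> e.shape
(7, 37, 7)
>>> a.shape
(7,)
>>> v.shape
(31, 37)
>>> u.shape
(17, 5)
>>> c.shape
(5, 31)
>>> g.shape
(7, 5)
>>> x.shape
(31, 7, 17)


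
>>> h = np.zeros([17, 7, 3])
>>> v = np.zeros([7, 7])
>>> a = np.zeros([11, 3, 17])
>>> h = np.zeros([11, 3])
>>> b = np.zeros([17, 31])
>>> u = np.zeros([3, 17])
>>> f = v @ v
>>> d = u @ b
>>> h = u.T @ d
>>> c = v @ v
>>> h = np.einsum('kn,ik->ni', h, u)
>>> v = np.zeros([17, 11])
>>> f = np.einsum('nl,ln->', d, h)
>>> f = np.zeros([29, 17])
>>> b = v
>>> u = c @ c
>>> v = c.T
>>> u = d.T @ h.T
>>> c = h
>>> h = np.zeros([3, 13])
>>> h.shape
(3, 13)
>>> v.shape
(7, 7)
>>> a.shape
(11, 3, 17)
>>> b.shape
(17, 11)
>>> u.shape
(31, 31)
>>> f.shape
(29, 17)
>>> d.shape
(3, 31)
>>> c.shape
(31, 3)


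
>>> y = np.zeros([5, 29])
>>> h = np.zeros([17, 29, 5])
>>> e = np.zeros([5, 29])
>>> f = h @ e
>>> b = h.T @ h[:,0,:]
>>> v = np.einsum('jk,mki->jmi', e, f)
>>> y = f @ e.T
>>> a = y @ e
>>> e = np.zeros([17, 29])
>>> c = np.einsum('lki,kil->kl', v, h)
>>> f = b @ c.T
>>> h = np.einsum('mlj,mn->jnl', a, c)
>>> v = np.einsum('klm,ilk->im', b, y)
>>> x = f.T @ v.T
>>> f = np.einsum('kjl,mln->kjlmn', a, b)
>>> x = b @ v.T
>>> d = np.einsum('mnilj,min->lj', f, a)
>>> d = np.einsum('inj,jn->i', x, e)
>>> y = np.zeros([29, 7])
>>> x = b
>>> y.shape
(29, 7)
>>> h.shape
(29, 5, 29)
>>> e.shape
(17, 29)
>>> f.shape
(17, 29, 29, 5, 5)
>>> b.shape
(5, 29, 5)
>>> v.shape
(17, 5)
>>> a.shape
(17, 29, 29)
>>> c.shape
(17, 5)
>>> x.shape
(5, 29, 5)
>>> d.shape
(5,)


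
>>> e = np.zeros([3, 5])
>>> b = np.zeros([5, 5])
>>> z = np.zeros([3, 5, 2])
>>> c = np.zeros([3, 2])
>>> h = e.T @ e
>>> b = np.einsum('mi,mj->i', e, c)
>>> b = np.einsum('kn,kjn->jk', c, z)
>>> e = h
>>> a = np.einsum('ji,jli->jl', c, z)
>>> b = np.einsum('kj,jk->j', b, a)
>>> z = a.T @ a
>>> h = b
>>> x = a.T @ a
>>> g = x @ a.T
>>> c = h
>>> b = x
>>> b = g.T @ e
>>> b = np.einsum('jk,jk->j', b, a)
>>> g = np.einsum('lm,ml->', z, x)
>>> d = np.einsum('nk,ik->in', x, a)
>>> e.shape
(5, 5)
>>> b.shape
(3,)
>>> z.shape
(5, 5)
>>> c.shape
(3,)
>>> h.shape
(3,)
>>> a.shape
(3, 5)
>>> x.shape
(5, 5)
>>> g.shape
()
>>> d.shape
(3, 5)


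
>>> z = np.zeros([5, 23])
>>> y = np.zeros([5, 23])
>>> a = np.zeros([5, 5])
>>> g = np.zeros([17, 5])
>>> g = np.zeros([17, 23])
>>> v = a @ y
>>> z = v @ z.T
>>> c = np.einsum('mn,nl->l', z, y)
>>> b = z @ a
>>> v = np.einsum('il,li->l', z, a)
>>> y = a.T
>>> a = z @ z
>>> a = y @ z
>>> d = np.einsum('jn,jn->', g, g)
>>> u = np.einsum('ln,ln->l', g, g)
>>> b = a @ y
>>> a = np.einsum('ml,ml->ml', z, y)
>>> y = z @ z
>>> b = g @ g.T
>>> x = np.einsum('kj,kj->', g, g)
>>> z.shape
(5, 5)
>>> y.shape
(5, 5)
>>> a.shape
(5, 5)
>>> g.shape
(17, 23)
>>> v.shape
(5,)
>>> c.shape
(23,)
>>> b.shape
(17, 17)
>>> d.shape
()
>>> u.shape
(17,)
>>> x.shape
()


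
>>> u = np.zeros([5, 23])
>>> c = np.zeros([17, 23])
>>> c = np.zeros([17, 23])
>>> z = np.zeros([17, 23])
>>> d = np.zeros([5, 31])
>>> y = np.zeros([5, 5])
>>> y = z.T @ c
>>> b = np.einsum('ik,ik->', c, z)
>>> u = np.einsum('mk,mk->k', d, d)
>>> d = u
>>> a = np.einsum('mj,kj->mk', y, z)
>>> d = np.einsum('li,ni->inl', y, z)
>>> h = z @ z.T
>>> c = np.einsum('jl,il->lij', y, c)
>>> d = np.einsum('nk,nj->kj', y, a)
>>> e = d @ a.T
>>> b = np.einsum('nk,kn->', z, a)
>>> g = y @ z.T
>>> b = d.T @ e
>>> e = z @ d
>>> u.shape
(31,)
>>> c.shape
(23, 17, 23)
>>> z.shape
(17, 23)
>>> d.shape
(23, 17)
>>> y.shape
(23, 23)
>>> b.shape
(17, 23)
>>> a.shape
(23, 17)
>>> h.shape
(17, 17)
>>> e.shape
(17, 17)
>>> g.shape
(23, 17)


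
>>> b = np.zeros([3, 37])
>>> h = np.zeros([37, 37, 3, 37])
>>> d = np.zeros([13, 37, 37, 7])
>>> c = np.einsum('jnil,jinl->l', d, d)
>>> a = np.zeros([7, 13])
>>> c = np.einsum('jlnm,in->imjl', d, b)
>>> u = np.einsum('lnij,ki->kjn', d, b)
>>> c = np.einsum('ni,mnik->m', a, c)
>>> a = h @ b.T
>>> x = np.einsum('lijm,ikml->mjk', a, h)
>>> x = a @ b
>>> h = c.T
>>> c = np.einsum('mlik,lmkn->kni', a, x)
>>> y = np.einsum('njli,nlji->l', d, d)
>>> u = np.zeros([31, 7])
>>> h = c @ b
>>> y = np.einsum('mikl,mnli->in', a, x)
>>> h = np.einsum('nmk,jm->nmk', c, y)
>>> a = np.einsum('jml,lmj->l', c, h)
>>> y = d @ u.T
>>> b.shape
(3, 37)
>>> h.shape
(3, 37, 3)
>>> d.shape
(13, 37, 37, 7)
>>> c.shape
(3, 37, 3)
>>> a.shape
(3,)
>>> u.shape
(31, 7)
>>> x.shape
(37, 37, 3, 37)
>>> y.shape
(13, 37, 37, 31)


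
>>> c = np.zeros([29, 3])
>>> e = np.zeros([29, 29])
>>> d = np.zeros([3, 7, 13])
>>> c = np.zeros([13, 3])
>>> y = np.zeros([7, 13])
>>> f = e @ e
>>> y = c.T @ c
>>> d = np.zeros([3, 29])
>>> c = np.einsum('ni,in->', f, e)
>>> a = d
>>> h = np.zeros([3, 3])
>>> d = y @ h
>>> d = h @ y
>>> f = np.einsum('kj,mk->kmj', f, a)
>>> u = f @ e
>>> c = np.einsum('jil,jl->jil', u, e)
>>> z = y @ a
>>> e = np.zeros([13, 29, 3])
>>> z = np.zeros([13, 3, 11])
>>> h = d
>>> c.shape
(29, 3, 29)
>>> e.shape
(13, 29, 3)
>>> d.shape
(3, 3)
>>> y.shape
(3, 3)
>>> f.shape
(29, 3, 29)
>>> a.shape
(3, 29)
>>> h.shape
(3, 3)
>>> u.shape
(29, 3, 29)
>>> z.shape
(13, 3, 11)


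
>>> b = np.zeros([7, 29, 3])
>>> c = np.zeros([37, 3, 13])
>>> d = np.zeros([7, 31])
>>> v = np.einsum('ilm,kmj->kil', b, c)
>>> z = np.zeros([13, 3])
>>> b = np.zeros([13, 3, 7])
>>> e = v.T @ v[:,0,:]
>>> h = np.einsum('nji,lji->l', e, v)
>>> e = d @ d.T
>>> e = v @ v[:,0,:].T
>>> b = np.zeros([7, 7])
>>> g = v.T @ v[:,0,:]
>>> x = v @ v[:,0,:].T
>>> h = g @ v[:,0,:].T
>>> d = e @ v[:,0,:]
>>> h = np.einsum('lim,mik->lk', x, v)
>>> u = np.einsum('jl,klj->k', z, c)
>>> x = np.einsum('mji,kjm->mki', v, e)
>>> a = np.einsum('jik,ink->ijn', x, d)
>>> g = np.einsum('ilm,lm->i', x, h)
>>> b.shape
(7, 7)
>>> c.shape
(37, 3, 13)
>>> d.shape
(37, 7, 29)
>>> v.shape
(37, 7, 29)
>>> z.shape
(13, 3)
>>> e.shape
(37, 7, 37)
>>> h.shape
(37, 29)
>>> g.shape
(37,)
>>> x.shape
(37, 37, 29)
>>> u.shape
(37,)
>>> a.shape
(37, 37, 7)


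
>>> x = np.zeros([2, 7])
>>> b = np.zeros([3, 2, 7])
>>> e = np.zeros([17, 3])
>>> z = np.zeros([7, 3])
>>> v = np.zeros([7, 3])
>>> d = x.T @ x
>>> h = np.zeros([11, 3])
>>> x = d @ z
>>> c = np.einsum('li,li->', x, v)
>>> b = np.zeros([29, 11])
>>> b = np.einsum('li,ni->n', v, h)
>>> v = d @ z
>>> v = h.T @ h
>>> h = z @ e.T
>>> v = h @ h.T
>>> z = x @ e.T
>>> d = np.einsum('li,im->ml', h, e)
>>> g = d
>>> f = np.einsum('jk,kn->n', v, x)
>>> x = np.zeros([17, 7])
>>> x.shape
(17, 7)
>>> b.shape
(11,)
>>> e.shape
(17, 3)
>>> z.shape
(7, 17)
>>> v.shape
(7, 7)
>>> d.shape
(3, 7)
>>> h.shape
(7, 17)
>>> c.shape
()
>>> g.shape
(3, 7)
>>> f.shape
(3,)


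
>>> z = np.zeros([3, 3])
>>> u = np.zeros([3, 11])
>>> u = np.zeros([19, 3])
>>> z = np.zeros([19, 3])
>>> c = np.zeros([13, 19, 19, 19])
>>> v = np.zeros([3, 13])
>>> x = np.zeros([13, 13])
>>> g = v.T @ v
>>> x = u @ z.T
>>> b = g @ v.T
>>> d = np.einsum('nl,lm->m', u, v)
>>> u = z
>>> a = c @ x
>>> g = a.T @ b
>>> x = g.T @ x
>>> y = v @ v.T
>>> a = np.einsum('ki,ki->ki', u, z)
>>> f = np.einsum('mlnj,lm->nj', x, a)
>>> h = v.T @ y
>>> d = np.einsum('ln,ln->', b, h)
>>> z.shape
(19, 3)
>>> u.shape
(19, 3)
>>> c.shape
(13, 19, 19, 19)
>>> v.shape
(3, 13)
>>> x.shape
(3, 19, 19, 19)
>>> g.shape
(19, 19, 19, 3)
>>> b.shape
(13, 3)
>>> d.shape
()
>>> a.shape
(19, 3)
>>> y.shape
(3, 3)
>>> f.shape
(19, 19)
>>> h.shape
(13, 3)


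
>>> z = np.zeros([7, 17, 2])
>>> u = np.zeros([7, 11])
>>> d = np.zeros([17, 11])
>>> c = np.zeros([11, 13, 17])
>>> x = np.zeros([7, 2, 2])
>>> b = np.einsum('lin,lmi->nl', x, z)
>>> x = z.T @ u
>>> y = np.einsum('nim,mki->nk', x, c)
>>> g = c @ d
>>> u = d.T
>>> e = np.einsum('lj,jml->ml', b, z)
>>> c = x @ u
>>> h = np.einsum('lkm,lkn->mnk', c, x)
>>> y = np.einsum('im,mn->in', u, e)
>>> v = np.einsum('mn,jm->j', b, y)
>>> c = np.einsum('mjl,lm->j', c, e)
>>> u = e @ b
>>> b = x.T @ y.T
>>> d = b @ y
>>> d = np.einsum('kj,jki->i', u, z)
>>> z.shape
(7, 17, 2)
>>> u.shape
(17, 7)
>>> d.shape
(2,)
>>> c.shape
(17,)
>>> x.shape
(2, 17, 11)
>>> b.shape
(11, 17, 11)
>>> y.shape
(11, 2)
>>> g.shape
(11, 13, 11)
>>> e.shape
(17, 2)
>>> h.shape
(17, 11, 17)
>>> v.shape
(11,)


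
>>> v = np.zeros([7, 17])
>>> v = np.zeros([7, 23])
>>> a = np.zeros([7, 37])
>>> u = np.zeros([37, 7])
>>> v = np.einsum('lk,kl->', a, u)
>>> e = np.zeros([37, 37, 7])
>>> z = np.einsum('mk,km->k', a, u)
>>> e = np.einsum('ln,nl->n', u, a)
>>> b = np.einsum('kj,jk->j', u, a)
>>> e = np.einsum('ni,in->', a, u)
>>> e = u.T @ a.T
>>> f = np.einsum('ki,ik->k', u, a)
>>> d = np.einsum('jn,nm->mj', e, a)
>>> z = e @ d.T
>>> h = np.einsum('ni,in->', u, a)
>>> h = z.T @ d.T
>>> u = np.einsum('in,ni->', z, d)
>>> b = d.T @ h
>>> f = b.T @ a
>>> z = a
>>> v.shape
()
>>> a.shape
(7, 37)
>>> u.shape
()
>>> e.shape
(7, 7)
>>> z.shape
(7, 37)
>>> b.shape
(7, 37)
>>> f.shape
(37, 37)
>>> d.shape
(37, 7)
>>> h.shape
(37, 37)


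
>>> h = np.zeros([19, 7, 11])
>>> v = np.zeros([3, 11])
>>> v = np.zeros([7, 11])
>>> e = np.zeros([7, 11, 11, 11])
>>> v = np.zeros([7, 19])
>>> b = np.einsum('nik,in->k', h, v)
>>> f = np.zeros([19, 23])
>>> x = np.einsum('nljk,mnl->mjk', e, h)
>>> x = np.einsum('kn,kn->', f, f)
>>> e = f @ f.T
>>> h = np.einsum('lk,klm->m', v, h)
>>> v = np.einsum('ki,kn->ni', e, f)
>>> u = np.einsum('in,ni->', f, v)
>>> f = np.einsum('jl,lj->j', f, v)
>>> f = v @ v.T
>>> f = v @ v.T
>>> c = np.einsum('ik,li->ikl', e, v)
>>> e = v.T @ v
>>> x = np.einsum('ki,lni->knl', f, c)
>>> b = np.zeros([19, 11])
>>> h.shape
(11,)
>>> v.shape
(23, 19)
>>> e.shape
(19, 19)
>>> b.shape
(19, 11)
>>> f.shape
(23, 23)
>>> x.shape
(23, 19, 19)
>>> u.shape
()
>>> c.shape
(19, 19, 23)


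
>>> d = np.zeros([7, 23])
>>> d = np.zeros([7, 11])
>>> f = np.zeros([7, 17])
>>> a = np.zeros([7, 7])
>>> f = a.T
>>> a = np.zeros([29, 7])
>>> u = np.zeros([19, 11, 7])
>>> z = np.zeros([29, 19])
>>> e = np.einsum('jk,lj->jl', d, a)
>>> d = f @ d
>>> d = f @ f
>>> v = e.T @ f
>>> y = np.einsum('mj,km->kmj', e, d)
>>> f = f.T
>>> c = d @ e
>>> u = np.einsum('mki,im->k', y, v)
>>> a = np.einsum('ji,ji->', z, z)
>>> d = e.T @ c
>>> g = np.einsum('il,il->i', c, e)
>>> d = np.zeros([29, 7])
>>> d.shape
(29, 7)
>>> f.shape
(7, 7)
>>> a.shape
()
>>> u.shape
(7,)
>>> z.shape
(29, 19)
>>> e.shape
(7, 29)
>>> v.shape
(29, 7)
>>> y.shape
(7, 7, 29)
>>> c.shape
(7, 29)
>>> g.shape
(7,)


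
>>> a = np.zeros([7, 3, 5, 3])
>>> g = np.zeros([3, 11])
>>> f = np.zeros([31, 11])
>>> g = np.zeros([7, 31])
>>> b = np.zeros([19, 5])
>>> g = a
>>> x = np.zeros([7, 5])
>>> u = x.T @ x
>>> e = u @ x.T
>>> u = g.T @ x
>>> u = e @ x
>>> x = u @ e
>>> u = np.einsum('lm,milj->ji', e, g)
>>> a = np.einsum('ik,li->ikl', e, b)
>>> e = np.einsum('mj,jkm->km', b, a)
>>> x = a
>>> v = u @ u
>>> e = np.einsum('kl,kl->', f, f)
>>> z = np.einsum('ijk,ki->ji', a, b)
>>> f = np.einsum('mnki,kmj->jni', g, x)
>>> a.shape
(5, 7, 19)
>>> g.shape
(7, 3, 5, 3)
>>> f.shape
(19, 3, 3)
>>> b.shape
(19, 5)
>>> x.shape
(5, 7, 19)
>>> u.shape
(3, 3)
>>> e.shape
()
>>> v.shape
(3, 3)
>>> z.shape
(7, 5)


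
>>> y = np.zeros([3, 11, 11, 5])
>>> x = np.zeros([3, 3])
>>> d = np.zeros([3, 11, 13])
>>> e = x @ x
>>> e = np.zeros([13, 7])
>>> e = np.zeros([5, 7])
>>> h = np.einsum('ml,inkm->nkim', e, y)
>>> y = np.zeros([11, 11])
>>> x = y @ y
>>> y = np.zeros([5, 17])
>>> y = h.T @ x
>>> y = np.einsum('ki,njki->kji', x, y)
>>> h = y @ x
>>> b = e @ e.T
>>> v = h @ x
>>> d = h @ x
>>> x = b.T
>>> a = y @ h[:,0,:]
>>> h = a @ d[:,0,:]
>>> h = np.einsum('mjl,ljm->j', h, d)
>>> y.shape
(11, 3, 11)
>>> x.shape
(5, 5)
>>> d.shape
(11, 3, 11)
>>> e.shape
(5, 7)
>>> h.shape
(3,)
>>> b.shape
(5, 5)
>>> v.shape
(11, 3, 11)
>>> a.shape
(11, 3, 11)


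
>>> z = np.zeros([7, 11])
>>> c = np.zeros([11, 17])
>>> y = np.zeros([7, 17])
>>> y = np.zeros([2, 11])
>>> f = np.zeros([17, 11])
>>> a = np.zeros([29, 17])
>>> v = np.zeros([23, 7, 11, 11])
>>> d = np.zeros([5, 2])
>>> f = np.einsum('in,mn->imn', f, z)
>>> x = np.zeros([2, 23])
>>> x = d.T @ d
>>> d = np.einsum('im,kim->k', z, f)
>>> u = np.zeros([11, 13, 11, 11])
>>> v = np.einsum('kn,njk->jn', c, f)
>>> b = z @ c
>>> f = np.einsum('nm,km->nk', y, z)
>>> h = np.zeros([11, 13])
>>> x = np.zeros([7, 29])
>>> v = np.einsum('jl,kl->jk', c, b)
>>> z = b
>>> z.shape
(7, 17)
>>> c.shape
(11, 17)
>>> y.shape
(2, 11)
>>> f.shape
(2, 7)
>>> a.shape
(29, 17)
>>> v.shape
(11, 7)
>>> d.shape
(17,)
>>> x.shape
(7, 29)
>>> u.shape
(11, 13, 11, 11)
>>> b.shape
(7, 17)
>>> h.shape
(11, 13)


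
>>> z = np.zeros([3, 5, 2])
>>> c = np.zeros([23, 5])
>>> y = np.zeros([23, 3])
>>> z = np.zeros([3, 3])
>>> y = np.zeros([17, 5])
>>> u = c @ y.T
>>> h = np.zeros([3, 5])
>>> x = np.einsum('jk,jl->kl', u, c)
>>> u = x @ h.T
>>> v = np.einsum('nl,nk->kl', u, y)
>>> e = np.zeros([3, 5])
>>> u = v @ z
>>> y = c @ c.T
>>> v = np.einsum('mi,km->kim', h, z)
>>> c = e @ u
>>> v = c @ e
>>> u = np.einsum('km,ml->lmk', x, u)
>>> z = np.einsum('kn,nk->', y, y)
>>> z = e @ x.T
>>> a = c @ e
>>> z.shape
(3, 17)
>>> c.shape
(3, 3)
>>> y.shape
(23, 23)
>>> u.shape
(3, 5, 17)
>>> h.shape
(3, 5)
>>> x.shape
(17, 5)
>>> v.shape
(3, 5)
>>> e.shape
(3, 5)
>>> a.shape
(3, 5)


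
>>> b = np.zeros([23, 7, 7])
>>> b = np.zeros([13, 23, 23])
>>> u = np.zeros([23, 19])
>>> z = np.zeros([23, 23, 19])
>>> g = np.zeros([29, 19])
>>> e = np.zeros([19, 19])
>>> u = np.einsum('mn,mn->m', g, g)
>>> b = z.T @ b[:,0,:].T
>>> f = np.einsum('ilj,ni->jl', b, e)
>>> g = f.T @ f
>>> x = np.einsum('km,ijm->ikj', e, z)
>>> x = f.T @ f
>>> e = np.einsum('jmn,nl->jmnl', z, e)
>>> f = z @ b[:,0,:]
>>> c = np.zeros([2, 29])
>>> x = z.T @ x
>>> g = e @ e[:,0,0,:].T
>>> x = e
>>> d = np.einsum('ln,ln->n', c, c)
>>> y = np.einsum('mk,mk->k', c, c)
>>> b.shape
(19, 23, 13)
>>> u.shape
(29,)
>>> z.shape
(23, 23, 19)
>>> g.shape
(23, 23, 19, 23)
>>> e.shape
(23, 23, 19, 19)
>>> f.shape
(23, 23, 13)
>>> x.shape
(23, 23, 19, 19)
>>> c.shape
(2, 29)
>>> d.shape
(29,)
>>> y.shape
(29,)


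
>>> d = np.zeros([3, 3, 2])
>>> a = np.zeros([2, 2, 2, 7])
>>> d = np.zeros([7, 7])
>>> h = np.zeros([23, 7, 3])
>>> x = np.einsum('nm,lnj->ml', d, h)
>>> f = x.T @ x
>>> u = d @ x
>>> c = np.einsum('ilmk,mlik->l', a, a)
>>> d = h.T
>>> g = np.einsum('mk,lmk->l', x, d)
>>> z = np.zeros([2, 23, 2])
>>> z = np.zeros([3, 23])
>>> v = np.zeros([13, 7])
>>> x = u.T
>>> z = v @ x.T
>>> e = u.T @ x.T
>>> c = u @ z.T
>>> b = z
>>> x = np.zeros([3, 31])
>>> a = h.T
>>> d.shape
(3, 7, 23)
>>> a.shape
(3, 7, 23)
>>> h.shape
(23, 7, 3)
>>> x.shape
(3, 31)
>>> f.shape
(23, 23)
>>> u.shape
(7, 23)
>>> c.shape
(7, 13)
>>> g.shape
(3,)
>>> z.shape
(13, 23)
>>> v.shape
(13, 7)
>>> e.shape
(23, 23)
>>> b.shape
(13, 23)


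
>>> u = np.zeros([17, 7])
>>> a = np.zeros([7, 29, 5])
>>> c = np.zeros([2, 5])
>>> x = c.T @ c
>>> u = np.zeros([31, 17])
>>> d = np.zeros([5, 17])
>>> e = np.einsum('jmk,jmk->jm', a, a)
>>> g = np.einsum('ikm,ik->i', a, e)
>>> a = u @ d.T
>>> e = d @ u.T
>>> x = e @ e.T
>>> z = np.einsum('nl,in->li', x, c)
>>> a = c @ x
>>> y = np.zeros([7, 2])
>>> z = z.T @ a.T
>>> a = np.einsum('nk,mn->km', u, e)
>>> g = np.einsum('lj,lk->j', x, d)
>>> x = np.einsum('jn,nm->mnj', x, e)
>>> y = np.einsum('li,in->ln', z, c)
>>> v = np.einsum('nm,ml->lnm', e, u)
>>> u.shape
(31, 17)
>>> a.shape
(17, 5)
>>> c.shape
(2, 5)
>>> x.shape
(31, 5, 5)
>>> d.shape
(5, 17)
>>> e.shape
(5, 31)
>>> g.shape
(5,)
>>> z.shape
(2, 2)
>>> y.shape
(2, 5)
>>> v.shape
(17, 5, 31)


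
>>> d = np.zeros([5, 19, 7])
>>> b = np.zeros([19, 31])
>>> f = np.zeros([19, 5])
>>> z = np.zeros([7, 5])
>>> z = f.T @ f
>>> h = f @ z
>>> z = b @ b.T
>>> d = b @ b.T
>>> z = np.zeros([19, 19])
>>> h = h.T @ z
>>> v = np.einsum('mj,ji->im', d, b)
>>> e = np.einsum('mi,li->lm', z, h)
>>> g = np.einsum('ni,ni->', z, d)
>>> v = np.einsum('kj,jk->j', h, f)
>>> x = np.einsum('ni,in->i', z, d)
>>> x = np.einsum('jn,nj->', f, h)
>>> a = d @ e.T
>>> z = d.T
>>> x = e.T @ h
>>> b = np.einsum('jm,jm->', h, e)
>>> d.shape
(19, 19)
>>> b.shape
()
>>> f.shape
(19, 5)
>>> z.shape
(19, 19)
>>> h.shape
(5, 19)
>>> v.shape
(19,)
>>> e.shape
(5, 19)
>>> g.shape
()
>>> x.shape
(19, 19)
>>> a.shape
(19, 5)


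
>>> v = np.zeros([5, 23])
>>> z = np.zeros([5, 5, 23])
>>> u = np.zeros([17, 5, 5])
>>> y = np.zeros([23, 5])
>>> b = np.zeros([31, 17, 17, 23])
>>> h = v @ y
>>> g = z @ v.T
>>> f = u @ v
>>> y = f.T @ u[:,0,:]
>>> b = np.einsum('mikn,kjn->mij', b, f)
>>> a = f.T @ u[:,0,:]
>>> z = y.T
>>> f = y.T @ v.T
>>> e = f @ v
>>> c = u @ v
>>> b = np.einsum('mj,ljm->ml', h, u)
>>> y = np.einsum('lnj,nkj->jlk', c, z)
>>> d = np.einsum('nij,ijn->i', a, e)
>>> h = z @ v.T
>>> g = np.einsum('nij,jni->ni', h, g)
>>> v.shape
(5, 23)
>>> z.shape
(5, 5, 23)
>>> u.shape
(17, 5, 5)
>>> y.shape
(23, 17, 5)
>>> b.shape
(5, 17)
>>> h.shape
(5, 5, 5)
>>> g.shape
(5, 5)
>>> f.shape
(5, 5, 5)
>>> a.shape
(23, 5, 5)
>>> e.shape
(5, 5, 23)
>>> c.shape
(17, 5, 23)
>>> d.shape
(5,)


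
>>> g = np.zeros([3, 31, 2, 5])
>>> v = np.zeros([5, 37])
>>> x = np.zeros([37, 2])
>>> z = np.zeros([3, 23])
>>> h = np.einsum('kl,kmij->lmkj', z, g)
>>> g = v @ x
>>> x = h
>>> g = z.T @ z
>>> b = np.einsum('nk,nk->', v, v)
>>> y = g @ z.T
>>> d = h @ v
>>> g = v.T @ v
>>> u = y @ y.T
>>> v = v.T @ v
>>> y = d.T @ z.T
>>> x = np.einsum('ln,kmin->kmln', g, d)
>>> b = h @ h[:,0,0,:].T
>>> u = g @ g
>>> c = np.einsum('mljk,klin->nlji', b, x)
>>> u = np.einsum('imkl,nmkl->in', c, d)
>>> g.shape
(37, 37)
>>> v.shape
(37, 37)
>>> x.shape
(23, 31, 37, 37)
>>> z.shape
(3, 23)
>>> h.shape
(23, 31, 3, 5)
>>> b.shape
(23, 31, 3, 23)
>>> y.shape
(37, 3, 31, 3)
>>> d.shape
(23, 31, 3, 37)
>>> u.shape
(37, 23)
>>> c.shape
(37, 31, 3, 37)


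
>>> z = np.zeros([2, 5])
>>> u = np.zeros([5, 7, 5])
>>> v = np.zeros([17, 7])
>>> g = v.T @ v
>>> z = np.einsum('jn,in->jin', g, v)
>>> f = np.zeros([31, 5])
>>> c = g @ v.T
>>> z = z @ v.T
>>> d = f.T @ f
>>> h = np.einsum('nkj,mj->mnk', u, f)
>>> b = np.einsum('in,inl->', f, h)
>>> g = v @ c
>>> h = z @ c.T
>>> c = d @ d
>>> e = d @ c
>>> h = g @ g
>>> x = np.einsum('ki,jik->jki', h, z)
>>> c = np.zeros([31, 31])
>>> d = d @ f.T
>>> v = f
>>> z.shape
(7, 17, 17)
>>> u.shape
(5, 7, 5)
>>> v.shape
(31, 5)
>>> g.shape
(17, 17)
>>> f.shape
(31, 5)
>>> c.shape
(31, 31)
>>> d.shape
(5, 31)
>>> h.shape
(17, 17)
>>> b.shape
()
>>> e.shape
(5, 5)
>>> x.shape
(7, 17, 17)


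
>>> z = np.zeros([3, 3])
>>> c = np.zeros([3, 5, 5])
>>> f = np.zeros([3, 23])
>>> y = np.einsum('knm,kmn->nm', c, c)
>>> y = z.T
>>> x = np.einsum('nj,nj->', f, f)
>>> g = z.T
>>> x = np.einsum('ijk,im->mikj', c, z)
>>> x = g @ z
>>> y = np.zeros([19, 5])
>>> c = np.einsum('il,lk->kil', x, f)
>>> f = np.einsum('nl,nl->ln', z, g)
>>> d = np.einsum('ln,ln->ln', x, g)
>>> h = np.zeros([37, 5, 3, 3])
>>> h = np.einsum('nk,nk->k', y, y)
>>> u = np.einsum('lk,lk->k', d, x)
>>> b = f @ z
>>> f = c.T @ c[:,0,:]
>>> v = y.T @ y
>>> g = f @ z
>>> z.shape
(3, 3)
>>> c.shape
(23, 3, 3)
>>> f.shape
(3, 3, 3)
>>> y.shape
(19, 5)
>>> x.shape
(3, 3)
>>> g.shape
(3, 3, 3)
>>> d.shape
(3, 3)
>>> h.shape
(5,)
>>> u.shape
(3,)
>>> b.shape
(3, 3)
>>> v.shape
(5, 5)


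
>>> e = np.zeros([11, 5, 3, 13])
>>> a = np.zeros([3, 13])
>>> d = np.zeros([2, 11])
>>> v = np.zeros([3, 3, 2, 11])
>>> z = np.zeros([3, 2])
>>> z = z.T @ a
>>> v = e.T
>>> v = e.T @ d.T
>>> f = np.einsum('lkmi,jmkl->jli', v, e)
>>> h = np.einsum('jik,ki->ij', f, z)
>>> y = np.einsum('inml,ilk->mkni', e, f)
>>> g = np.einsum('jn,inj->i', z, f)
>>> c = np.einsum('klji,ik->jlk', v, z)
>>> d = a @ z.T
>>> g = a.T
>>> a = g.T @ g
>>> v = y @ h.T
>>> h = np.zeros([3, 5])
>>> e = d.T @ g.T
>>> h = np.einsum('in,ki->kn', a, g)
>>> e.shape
(2, 13)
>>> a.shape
(3, 3)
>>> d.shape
(3, 2)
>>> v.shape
(3, 2, 5, 13)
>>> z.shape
(2, 13)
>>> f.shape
(11, 13, 2)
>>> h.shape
(13, 3)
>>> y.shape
(3, 2, 5, 11)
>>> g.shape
(13, 3)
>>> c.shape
(5, 3, 13)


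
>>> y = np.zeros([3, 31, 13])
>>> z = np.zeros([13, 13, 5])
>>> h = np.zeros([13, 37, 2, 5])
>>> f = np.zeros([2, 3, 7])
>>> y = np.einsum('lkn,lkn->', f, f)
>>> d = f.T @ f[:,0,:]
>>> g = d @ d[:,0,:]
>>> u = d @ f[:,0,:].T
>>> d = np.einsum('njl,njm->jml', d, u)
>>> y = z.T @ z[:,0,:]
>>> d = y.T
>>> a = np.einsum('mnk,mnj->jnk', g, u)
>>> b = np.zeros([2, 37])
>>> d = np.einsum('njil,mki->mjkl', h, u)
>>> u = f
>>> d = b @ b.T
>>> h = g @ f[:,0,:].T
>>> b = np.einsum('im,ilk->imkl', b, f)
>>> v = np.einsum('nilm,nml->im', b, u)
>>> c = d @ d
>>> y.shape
(5, 13, 5)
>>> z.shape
(13, 13, 5)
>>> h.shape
(7, 3, 2)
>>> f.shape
(2, 3, 7)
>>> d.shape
(2, 2)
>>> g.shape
(7, 3, 7)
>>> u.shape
(2, 3, 7)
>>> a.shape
(2, 3, 7)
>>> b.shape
(2, 37, 7, 3)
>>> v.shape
(37, 3)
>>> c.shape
(2, 2)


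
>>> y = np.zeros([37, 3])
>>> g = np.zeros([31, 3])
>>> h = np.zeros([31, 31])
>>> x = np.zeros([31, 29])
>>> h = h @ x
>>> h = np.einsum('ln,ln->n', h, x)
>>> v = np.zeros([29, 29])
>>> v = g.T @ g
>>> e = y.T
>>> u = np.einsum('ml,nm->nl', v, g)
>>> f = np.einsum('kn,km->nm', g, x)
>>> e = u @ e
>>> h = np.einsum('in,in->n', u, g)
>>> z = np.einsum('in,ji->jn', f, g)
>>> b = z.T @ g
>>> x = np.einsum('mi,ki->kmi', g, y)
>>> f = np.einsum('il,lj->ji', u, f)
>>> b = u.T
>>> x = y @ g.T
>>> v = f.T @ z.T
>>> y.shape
(37, 3)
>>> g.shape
(31, 3)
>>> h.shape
(3,)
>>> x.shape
(37, 31)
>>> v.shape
(31, 31)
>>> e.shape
(31, 37)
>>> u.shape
(31, 3)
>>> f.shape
(29, 31)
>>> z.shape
(31, 29)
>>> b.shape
(3, 31)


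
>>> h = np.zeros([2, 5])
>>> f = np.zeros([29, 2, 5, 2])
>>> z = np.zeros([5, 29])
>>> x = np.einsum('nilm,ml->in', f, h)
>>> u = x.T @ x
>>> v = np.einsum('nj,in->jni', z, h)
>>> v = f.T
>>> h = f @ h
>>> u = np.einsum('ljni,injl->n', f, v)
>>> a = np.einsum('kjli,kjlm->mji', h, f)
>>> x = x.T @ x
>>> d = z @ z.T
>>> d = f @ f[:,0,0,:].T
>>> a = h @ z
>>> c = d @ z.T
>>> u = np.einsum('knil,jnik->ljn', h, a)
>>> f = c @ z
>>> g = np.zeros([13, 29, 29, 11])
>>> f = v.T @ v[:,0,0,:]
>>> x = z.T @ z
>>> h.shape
(29, 2, 5, 5)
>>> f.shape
(29, 2, 5, 29)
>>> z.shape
(5, 29)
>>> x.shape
(29, 29)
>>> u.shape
(5, 29, 2)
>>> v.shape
(2, 5, 2, 29)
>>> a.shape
(29, 2, 5, 29)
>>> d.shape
(29, 2, 5, 29)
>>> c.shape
(29, 2, 5, 5)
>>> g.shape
(13, 29, 29, 11)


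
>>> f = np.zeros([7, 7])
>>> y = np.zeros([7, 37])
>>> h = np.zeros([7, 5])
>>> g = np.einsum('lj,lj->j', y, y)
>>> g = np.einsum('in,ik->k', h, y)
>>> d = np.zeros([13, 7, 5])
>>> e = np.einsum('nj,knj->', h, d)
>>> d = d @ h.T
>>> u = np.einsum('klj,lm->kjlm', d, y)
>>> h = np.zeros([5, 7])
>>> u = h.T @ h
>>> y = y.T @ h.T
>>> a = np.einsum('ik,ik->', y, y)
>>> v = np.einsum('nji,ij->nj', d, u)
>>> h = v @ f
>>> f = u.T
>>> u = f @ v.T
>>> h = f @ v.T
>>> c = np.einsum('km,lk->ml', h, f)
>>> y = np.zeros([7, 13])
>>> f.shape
(7, 7)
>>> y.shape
(7, 13)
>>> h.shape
(7, 13)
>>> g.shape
(37,)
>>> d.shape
(13, 7, 7)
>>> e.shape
()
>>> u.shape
(7, 13)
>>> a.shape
()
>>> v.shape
(13, 7)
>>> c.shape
(13, 7)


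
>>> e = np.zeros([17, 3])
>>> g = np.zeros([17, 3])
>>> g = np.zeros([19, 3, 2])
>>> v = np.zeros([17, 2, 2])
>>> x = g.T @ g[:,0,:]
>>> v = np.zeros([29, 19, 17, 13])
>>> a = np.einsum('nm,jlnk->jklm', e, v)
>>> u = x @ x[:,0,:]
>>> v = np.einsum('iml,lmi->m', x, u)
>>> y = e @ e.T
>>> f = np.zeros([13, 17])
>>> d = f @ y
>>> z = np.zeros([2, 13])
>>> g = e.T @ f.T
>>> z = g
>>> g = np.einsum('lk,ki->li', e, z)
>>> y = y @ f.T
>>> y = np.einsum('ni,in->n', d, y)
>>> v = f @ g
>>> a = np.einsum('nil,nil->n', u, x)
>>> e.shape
(17, 3)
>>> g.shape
(17, 13)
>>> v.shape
(13, 13)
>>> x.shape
(2, 3, 2)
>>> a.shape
(2,)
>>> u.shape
(2, 3, 2)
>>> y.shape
(13,)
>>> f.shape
(13, 17)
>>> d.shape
(13, 17)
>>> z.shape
(3, 13)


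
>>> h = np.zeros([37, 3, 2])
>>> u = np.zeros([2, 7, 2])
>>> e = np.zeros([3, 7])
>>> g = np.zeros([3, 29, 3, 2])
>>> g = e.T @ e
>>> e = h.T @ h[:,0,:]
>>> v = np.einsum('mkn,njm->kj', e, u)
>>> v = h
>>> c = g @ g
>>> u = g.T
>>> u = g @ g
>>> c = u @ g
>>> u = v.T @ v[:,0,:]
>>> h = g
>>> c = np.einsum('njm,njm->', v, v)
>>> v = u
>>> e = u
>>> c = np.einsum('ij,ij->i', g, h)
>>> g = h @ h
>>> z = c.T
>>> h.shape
(7, 7)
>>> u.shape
(2, 3, 2)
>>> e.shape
(2, 3, 2)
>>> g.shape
(7, 7)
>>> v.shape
(2, 3, 2)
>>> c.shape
(7,)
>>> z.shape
(7,)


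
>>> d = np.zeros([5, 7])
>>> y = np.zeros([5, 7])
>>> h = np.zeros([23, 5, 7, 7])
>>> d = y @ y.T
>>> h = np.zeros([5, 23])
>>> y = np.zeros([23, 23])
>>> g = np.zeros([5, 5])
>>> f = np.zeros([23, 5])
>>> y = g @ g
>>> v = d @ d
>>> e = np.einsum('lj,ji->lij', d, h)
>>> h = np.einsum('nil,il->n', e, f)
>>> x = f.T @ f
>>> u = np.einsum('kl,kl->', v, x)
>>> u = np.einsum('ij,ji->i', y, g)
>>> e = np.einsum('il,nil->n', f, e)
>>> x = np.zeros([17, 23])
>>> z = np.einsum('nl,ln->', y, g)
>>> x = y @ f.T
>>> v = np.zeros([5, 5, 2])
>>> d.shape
(5, 5)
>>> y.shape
(5, 5)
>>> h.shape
(5,)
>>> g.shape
(5, 5)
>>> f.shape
(23, 5)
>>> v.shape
(5, 5, 2)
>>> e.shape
(5,)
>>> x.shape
(5, 23)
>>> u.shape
(5,)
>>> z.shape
()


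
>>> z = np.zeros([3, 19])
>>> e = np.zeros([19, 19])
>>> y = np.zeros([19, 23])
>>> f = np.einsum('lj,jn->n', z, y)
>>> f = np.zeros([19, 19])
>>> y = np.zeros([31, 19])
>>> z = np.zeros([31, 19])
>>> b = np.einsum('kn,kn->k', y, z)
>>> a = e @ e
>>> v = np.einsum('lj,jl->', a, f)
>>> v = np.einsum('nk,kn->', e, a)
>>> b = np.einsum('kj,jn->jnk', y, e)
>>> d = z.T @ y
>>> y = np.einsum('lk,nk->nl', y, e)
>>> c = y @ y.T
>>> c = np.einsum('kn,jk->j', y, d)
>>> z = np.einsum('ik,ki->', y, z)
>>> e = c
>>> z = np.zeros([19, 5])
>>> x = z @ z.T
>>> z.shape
(19, 5)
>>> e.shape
(19,)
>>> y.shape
(19, 31)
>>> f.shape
(19, 19)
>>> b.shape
(19, 19, 31)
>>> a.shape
(19, 19)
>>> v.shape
()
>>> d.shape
(19, 19)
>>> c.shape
(19,)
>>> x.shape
(19, 19)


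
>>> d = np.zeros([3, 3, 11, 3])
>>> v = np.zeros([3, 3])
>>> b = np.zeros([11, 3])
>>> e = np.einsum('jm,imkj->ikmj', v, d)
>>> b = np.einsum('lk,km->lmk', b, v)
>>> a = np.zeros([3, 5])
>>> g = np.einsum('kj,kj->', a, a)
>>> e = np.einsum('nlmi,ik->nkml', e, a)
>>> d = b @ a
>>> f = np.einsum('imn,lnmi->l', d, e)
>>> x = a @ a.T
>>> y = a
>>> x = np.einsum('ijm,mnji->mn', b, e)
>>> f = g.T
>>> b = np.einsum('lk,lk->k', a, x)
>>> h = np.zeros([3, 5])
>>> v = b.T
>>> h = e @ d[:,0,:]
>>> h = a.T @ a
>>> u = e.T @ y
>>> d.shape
(11, 3, 5)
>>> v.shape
(5,)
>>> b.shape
(5,)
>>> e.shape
(3, 5, 3, 11)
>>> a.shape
(3, 5)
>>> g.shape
()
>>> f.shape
()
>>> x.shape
(3, 5)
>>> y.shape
(3, 5)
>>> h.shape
(5, 5)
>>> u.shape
(11, 3, 5, 5)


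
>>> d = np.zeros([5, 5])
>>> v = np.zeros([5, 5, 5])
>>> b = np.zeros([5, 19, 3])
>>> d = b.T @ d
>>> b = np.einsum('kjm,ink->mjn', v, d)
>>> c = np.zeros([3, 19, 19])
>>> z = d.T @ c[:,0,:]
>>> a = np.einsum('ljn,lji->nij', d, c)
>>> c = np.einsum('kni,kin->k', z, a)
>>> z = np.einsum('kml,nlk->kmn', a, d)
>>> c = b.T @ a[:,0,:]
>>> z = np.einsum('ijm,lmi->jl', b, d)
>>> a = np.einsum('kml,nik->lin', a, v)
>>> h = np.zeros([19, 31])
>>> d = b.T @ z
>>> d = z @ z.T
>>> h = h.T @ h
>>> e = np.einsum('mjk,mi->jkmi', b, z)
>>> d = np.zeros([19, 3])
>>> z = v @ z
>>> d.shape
(19, 3)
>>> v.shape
(5, 5, 5)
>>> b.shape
(5, 5, 19)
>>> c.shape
(19, 5, 19)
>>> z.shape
(5, 5, 3)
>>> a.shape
(19, 5, 5)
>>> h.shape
(31, 31)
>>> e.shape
(5, 19, 5, 3)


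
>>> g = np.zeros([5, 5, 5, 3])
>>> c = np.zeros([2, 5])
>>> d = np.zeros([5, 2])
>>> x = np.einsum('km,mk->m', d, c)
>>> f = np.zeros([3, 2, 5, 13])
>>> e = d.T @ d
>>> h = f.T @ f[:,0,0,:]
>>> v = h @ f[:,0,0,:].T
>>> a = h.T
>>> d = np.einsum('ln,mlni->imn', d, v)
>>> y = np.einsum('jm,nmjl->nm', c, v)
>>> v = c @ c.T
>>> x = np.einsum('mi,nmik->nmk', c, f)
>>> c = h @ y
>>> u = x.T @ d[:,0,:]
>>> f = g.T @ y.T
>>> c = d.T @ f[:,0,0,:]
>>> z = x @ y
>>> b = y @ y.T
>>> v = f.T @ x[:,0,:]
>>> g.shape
(5, 5, 5, 3)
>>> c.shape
(2, 13, 13)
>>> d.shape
(3, 13, 2)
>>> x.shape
(3, 2, 13)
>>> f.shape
(3, 5, 5, 13)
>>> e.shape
(2, 2)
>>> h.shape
(13, 5, 2, 13)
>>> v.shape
(13, 5, 5, 13)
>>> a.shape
(13, 2, 5, 13)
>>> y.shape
(13, 5)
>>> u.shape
(13, 2, 2)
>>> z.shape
(3, 2, 5)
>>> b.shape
(13, 13)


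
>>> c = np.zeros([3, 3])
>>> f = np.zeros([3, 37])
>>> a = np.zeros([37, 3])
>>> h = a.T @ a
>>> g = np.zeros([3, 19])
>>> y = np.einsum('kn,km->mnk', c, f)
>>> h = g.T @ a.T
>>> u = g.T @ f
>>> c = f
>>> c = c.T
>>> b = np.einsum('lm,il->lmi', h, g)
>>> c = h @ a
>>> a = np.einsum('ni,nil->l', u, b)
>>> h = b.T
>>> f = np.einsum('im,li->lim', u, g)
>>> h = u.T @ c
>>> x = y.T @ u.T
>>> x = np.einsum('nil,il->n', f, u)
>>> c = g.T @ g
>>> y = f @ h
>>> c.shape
(19, 19)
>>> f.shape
(3, 19, 37)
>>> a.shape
(3,)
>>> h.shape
(37, 3)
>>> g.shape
(3, 19)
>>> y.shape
(3, 19, 3)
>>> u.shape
(19, 37)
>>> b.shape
(19, 37, 3)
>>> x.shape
(3,)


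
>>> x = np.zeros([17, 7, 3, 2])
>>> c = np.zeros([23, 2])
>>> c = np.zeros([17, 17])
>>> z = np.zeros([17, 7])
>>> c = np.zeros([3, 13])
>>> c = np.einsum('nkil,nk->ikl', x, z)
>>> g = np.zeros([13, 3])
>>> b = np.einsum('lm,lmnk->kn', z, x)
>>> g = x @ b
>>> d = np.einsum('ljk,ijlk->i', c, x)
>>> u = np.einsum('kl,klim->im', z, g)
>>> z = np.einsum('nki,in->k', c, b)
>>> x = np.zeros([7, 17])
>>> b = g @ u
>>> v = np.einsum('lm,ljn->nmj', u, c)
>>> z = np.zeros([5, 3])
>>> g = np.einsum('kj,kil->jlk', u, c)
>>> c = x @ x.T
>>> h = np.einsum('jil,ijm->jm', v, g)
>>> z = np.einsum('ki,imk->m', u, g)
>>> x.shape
(7, 17)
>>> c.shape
(7, 7)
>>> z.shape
(2,)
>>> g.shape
(3, 2, 3)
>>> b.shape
(17, 7, 3, 3)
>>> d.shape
(17,)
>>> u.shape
(3, 3)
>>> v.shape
(2, 3, 7)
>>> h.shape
(2, 3)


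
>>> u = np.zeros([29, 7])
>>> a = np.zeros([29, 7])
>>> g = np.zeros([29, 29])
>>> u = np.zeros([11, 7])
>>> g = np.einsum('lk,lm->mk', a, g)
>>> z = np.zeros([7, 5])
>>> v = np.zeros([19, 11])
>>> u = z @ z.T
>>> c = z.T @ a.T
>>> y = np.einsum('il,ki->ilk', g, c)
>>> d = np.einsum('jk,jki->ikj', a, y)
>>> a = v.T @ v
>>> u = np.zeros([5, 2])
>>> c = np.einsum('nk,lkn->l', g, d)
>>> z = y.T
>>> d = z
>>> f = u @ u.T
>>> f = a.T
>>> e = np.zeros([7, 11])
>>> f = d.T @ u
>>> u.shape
(5, 2)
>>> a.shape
(11, 11)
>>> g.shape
(29, 7)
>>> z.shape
(5, 7, 29)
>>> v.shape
(19, 11)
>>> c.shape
(5,)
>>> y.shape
(29, 7, 5)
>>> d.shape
(5, 7, 29)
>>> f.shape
(29, 7, 2)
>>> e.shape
(7, 11)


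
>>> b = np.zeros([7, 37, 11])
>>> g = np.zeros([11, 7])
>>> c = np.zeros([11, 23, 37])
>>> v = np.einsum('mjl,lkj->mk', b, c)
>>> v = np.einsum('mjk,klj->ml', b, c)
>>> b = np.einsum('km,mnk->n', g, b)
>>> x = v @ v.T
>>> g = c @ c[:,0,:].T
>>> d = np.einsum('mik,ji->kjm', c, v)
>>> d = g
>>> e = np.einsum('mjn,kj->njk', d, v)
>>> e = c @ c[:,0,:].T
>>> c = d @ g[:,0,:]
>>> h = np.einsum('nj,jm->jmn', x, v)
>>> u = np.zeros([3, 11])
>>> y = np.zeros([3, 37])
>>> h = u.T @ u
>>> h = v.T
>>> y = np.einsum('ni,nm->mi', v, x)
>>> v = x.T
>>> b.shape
(37,)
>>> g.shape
(11, 23, 11)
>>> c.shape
(11, 23, 11)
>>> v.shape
(7, 7)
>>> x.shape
(7, 7)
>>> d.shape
(11, 23, 11)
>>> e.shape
(11, 23, 11)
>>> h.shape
(23, 7)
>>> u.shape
(3, 11)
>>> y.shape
(7, 23)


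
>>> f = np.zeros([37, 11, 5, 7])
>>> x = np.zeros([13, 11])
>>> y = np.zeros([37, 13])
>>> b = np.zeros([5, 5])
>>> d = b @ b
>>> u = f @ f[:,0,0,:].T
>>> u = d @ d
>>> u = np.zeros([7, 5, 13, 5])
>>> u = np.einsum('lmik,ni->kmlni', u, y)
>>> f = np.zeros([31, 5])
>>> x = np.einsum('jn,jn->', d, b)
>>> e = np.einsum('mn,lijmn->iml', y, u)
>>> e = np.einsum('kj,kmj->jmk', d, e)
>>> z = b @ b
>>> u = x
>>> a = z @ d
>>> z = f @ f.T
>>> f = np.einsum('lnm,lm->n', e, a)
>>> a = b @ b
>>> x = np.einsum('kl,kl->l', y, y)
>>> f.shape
(37,)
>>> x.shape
(13,)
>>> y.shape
(37, 13)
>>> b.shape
(5, 5)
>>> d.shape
(5, 5)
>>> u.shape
()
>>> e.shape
(5, 37, 5)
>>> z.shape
(31, 31)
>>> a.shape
(5, 5)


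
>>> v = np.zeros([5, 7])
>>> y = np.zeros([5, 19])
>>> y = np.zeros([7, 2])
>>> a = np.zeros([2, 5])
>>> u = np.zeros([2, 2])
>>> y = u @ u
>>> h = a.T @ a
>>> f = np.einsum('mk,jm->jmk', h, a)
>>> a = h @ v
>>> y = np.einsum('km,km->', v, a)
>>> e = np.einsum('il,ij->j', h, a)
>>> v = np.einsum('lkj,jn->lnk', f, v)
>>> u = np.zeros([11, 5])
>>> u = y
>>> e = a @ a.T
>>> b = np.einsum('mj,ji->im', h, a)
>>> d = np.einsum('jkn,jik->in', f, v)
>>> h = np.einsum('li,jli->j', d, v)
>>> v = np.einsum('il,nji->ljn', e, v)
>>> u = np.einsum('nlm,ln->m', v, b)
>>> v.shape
(5, 7, 2)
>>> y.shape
()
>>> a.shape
(5, 7)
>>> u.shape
(2,)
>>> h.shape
(2,)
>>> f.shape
(2, 5, 5)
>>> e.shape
(5, 5)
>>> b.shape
(7, 5)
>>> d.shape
(7, 5)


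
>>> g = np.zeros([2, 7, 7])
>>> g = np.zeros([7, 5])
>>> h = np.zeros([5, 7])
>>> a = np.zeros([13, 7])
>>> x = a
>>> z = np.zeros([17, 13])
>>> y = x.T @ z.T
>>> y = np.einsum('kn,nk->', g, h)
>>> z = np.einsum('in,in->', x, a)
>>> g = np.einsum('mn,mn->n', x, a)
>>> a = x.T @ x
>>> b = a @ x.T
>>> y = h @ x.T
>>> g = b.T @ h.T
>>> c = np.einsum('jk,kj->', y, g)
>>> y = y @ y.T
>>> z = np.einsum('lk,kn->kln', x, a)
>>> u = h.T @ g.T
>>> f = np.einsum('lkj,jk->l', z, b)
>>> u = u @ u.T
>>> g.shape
(13, 5)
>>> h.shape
(5, 7)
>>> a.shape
(7, 7)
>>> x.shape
(13, 7)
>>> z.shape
(7, 13, 7)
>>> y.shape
(5, 5)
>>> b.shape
(7, 13)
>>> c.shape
()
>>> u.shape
(7, 7)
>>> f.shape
(7,)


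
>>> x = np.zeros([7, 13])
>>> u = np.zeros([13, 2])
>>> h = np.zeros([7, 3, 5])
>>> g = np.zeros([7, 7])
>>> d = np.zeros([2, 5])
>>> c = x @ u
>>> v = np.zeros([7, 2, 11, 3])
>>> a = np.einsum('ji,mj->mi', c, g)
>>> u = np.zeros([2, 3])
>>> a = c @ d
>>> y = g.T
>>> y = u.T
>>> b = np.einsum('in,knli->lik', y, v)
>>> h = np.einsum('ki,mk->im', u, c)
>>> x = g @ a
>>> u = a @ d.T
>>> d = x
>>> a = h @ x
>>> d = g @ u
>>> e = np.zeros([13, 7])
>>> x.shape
(7, 5)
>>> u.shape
(7, 2)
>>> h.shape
(3, 7)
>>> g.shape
(7, 7)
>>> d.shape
(7, 2)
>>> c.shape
(7, 2)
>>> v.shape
(7, 2, 11, 3)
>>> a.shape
(3, 5)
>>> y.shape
(3, 2)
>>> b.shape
(11, 3, 7)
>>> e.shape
(13, 7)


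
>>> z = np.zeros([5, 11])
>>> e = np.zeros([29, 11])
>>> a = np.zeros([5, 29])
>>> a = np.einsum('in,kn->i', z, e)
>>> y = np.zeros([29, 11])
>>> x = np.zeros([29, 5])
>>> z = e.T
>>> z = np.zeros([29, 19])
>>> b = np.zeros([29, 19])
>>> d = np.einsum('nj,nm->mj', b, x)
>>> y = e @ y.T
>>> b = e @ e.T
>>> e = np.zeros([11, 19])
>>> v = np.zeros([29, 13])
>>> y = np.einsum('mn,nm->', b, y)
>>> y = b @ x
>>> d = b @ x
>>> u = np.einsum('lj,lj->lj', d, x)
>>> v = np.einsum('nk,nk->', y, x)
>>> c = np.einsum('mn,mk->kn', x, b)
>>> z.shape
(29, 19)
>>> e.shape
(11, 19)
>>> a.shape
(5,)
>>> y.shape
(29, 5)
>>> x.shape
(29, 5)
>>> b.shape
(29, 29)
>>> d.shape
(29, 5)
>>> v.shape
()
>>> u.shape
(29, 5)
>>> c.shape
(29, 5)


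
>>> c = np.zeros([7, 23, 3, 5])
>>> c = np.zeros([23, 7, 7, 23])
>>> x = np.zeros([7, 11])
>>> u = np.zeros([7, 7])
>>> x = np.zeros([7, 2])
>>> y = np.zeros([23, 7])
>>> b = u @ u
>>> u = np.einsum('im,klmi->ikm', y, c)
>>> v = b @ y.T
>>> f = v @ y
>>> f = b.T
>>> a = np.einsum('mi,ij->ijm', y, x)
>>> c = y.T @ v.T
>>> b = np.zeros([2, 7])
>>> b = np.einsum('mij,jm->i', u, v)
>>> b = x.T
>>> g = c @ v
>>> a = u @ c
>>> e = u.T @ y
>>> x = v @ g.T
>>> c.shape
(7, 7)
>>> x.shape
(7, 7)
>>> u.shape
(23, 23, 7)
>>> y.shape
(23, 7)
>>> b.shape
(2, 7)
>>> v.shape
(7, 23)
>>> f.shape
(7, 7)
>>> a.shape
(23, 23, 7)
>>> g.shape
(7, 23)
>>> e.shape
(7, 23, 7)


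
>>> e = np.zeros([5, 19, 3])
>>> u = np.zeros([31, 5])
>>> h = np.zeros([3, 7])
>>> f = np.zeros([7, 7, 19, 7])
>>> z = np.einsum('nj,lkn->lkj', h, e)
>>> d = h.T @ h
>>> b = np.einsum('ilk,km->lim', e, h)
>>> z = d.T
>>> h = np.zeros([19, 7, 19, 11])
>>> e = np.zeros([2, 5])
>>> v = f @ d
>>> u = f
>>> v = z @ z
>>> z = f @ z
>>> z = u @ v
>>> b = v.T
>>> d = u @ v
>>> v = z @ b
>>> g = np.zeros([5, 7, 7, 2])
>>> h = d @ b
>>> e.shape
(2, 5)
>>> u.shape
(7, 7, 19, 7)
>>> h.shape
(7, 7, 19, 7)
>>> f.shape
(7, 7, 19, 7)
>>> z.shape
(7, 7, 19, 7)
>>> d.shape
(7, 7, 19, 7)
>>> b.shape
(7, 7)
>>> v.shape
(7, 7, 19, 7)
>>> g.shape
(5, 7, 7, 2)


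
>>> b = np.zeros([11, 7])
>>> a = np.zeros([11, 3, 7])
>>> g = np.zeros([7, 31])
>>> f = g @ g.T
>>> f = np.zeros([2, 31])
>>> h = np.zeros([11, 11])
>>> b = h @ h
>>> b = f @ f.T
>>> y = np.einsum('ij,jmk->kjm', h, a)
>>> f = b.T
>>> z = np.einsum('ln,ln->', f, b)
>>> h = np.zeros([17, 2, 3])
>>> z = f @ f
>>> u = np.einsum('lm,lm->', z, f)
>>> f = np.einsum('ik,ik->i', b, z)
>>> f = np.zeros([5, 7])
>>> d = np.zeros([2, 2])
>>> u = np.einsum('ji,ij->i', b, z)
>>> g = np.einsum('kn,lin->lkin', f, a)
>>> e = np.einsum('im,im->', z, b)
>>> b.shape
(2, 2)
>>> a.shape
(11, 3, 7)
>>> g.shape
(11, 5, 3, 7)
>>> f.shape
(5, 7)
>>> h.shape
(17, 2, 3)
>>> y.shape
(7, 11, 3)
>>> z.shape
(2, 2)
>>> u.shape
(2,)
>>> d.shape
(2, 2)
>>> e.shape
()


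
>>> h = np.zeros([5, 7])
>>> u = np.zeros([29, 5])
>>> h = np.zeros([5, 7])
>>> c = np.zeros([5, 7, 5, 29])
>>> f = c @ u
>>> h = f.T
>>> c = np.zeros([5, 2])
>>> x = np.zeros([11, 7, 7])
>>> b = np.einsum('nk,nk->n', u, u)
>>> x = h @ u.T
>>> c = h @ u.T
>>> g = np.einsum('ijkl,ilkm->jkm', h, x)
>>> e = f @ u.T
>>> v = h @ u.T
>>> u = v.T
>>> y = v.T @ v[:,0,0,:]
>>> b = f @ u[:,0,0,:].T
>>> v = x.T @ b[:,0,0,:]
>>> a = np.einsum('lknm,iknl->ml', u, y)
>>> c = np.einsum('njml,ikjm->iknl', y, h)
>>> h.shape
(5, 5, 7, 5)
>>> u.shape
(29, 7, 5, 5)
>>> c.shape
(5, 5, 29, 29)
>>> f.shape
(5, 7, 5, 5)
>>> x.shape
(5, 5, 7, 29)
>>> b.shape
(5, 7, 5, 29)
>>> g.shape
(5, 7, 29)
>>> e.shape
(5, 7, 5, 29)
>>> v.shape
(29, 7, 5, 29)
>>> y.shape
(29, 7, 5, 29)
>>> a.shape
(5, 29)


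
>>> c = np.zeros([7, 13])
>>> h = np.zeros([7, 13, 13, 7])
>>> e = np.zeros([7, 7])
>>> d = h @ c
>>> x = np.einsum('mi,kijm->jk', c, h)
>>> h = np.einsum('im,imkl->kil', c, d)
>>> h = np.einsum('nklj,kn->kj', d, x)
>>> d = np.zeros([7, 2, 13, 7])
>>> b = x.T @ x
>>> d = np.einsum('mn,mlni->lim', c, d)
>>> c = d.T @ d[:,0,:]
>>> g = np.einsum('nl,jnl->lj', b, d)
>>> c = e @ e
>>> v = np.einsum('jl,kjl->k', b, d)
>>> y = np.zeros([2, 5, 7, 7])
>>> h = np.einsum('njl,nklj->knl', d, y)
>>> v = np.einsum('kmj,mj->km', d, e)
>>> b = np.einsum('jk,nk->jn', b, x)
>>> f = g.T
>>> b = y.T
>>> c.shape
(7, 7)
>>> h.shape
(5, 2, 7)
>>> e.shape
(7, 7)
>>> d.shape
(2, 7, 7)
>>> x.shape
(13, 7)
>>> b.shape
(7, 7, 5, 2)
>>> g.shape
(7, 2)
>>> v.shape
(2, 7)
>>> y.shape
(2, 5, 7, 7)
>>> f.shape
(2, 7)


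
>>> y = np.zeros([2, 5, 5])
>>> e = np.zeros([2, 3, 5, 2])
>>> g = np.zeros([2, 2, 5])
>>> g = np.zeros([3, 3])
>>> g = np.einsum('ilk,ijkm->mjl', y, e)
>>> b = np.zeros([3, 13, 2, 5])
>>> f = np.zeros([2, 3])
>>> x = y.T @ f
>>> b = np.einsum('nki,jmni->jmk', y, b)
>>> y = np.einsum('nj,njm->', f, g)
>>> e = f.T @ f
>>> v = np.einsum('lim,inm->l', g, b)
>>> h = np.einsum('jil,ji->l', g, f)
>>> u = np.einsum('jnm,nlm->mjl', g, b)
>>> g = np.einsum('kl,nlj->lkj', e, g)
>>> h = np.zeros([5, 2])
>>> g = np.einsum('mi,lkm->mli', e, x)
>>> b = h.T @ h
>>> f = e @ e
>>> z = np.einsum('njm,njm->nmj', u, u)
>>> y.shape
()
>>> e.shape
(3, 3)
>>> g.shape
(3, 5, 3)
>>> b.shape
(2, 2)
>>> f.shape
(3, 3)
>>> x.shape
(5, 5, 3)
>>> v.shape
(2,)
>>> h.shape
(5, 2)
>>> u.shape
(5, 2, 13)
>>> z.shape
(5, 13, 2)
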